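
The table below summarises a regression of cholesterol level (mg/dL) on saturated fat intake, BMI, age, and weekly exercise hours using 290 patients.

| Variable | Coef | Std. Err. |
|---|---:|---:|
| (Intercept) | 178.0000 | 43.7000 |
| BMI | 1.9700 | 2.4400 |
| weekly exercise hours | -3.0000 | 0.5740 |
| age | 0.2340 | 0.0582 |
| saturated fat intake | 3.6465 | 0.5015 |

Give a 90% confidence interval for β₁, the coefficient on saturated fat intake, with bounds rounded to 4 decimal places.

Read off: b = 3.6465, SE = 0.5015 for saturated fat intake.
df = n − k − 1 = 290 − 4 − 1 = 285.
t* = t_{0.05, 285} = 1.650218.
Margin = t* × SE = 1.650218 × 0.5015 = 0.827584.
CI: 3.6465 ± 0.827584 → (2.8189, 4.4741).

(2.8189, 4.4741)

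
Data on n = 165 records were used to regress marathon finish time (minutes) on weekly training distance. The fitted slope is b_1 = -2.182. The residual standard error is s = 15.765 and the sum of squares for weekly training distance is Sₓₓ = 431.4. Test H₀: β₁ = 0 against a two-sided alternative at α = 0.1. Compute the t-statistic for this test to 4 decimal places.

t = -2.8748

SE(b_1) = s/√Sₓₓ = 15.765/√431.4 = 0.759021.
t = -2.182 / 0.759021 = -2.8748.
df = n − 2 = 163.
Two-sided p ≈ 0.0046, which is < 0.1, so reject H₀.
There is evidence that weekly training distance is associated with marathon finish time.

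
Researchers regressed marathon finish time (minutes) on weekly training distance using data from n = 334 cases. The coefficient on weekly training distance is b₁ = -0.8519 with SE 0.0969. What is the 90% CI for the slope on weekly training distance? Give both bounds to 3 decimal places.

df = n − 2 = 334 − 2 = 332.
t* = t_{0.05, 332} = 1.649456.
Margin = t* × SE = 1.649456 × 0.0969 = 0.15983.
CI: -0.8519 ± 0.15983 → (-1.012, -0.692).
With 90% confidence, each one-unit increase in weekly training distance is associated with a change of between -1.012 and -0.692 minutes in marathon finish time.

(-1.012, -0.692)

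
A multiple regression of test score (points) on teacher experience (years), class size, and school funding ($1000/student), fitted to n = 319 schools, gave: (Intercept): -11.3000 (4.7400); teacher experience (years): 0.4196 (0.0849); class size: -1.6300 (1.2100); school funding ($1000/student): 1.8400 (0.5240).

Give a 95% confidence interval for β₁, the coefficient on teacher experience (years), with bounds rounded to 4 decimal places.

Read off: b = 0.4196, SE = 0.0849 for teacher experience (years).
df = n − k − 1 = 319 − 3 − 1 = 315.
t* = t_{0.025, 315} = 1.967524.
Margin = t* × SE = 1.967524 × 0.0849 = 0.167043.
CI: 0.4196 ± 0.167043 → (0.2526, 0.5866).

(0.2526, 0.5866)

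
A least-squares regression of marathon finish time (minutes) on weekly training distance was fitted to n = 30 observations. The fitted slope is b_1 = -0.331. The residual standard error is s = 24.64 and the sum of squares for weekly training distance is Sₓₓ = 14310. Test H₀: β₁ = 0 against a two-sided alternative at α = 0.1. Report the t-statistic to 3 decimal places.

SE(b_1) = s/√Sₓₓ = 24.64/√14310 = 0.205978.
t = -0.331 / 0.205978 = -1.607.
df = n − 2 = 28.
Two-sided p ≈ 0.1193, which is ≥ 0.1, so fail to reject H₀.
The data do not give significant evidence of an association between weekly training distance and marathon finish time.

t = -1.607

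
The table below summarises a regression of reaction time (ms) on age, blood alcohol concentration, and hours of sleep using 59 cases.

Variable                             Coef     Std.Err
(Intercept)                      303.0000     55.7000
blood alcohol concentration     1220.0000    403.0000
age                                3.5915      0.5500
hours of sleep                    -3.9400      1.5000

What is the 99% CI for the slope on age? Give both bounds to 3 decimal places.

Read off: b = 3.5915, SE = 0.5500 for age.
df = n − k − 1 = 59 − 3 − 1 = 55.
t* = t_{0.005, 55} = 2.668216.
Margin = t* × SE = 2.668216 × 0.5500 = 1.46752.
CI: 3.5915 ± 1.46752 → (2.124, 5.059).

(2.124, 5.059)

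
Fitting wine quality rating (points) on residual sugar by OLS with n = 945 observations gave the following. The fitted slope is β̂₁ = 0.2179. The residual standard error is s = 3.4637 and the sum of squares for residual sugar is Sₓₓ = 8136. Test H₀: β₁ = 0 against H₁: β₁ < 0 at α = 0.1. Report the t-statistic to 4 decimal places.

t = 5.6744

SE(β̂₁) = s/√Sₓₓ = 3.4637/√8136 = 0.0384003.
t = 0.2179 / 0.0384003 = 5.6744.
df = n − 2 = 943.
One-sided p ≈ 1.0000, which is ≥ 0.1, so fail to reject H₀.
The data do not give significant evidence that the true slope on residual sugar is negative.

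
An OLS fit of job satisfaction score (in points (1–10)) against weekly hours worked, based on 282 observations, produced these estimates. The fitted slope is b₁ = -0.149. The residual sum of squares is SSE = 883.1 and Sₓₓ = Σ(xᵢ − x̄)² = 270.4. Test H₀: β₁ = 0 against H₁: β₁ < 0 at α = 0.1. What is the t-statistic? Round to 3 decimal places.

t = -1.380

MSE = SSE/(n − 2) = 883.1/280 = 3.15393.
SE(b₁) = √(MSE/Sₓₓ) = √(3.15393/270.4) = 0.108.
t = -0.149 / 0.108 = -1.380.
df = n − 2 = 280.
One-sided p ≈ 0.0844, which is < 0.1, so reject H₀.
There is evidence that the true slope on weekly hours worked is negative.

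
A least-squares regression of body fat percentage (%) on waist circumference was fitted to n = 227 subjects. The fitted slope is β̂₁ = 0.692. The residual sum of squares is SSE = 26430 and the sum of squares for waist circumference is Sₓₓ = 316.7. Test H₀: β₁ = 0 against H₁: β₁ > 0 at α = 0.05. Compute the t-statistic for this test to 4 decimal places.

MSE = SSE/(n − 2) = 26430/225 = 117.467.
SE(β̂₁) = √(MSE/Sₓₓ) = √(117.467/316.7) = 0.609022.
t = 0.692 / 0.609022 = 1.1362.
df = n − 2 = 225.
One-sided p ≈ 0.1285, which is ≥ 0.05, so fail to reject H₀.
The data do not give significant evidence that the true slope on waist circumference is positive.

t = 1.1362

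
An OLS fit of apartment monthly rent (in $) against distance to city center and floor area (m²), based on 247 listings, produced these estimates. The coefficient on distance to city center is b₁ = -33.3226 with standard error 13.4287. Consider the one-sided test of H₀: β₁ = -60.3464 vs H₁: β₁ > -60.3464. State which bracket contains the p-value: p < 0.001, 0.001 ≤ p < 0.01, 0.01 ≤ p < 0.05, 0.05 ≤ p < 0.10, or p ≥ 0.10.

t = (-33.3226 − (-60.3464)) / 13.4287 = 2.012.
df = n − k − 1 = 247 − 2 − 1 = 244.
One-sided p = P(T_{244} > t) ≈ 0.0226.
So 0.01 ≤ p < 0.05.

0.01 ≤ p < 0.05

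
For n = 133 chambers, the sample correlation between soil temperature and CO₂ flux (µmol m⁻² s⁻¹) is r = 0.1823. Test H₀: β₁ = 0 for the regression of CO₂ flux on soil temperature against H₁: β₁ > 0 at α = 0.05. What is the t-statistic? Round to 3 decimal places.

t = r·√(n − 2)/√(1 − r²) = 0.1823·√131/√0.966767 = 2.122.
df = n − 2 = 131.
One-sided p ≈ 0.0179, which is < 0.05, so reject H₀.
There is evidence of a linear association between soil temperature and CO₂ flux.

t = 2.122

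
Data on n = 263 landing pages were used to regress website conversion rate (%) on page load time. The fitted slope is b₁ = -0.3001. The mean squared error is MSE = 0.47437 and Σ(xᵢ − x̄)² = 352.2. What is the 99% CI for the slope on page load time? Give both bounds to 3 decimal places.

SE(b₁) = √(MSE/Sₓₓ) = √(0.47437/352.2) = 0.0366998.
df = n − 2 = 261.
t* = t_{0.005, 261} = 2.594797.
Margin = t* × SE = 2.594797 × 0.0366998 = 0.09523.
CI: -0.3001 ± 0.09523 → (-0.395, -0.205).
With 99% confidence, each one-unit increase in page load time is associated with a change of between -0.395 and -0.205 % in website conversion rate.

(-0.395, -0.205)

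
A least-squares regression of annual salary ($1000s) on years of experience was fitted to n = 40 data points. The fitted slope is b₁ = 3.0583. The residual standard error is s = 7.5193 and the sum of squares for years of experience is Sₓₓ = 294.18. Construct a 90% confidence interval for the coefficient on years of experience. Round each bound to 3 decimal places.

SE(b₁) = s/√Sₓₓ = 7.5193/√294.18 = 0.4384.
df = n − 2 = 38.
t* = t_{0.05, 38} = 1.685954.
Margin = t* × SE = 1.685954 × 0.4384 = 0.73912.
CI: 3.0583 ± 0.73912 → (2.319, 3.797).
With 90% confidence, each one-unit increase in years of experience is associated with a change of between 2.319 and 3.797 $1000s in annual salary.

(2.319, 3.797)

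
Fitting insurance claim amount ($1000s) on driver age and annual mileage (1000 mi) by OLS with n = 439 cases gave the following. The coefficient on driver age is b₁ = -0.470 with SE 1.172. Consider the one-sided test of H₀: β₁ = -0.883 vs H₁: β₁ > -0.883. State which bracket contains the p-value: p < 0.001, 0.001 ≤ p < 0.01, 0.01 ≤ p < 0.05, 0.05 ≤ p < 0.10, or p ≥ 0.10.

t = (-0.470 − (-0.883)) / 1.172 = 0.352.
df = n − k − 1 = 439 − 2 − 1 = 436.
One-sided p = P(T_{436} > t) ≈ 0.3624.
So p ≥ 0.10.

p ≥ 0.10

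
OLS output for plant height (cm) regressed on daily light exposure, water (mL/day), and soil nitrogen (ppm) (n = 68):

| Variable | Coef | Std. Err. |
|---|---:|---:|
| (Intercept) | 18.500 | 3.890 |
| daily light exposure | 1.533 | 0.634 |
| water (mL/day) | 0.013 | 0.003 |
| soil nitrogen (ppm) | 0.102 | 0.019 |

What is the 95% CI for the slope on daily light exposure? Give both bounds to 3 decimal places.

(0.266, 2.800)

Read off: b = 1.533, SE = 0.634 for daily light exposure.
df = n − k − 1 = 68 − 3 − 1 = 64.
t* = t_{0.025, 64} = 1.99773.
Margin = t* × SE = 1.99773 × 0.634 = 1.26656.
CI: 1.533 ± 1.26656 → (0.266, 2.800).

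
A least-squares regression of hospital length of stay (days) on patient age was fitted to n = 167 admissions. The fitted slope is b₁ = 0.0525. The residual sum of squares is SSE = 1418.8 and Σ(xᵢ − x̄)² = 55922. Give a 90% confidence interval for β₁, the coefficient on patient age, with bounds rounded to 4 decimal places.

(0.0320, 0.0730)

MSE = SSE/(n − 2) = 1418.8/165 = 8.59879.
SE(b₁) = √(MSE/Sₓₓ) = √(8.59879/55922) = 0.0124002.
df = n − 2 = 165.
t* = t_{0.05, 165} = 1.654141.
Margin = t* × SE = 1.654141 × 0.0124002 = 0.020512.
CI: 0.0525 ± 0.020512 → (0.0320, 0.0730).
With 90% confidence, each one-unit increase in patient age is associated with a change of between 0.0320 and 0.0730 days in hospital length of stay.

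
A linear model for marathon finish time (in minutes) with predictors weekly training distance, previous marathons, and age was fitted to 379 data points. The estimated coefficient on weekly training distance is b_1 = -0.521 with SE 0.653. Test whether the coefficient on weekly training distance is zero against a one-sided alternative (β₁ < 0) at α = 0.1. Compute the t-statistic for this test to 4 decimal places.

t = -0.7979

H₀: β₁ = 0 vs H₁: β₁ < 0.
t = (b_1 − β₁⁰)/SE = -0.521 / 0.653 = -0.7979.
df = n − k − 1 = 379 − 3 − 1 = 375.
One-sided p ≈ 0.2127, which is ≥ 0.1, so fail to reject H₀.
The data do not give significant evidence that the true slope on weekly training distance is negative, holding the other predictors fixed.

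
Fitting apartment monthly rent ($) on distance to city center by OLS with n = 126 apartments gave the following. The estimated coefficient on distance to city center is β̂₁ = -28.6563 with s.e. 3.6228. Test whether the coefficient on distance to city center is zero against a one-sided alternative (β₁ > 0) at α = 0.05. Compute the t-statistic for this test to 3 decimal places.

H₀: β₁ = 0 vs H₁: β₁ > 0.
t = (β̂₁ − β₁⁰)/SE = -28.6563 / 3.6228 = -7.910.
df = n − 2 = 126 − 2 = 124.
One-sided p ≈ 1.0000, which is ≥ 0.05, so fail to reject H₀.
The data do not give significant evidence that the true slope on distance to city center is positive.

t = -7.910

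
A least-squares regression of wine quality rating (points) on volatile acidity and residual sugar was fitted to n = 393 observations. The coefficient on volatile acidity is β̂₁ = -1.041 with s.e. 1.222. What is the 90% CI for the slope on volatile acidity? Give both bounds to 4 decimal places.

df = n − k − 1 = 393 − 2 − 1 = 390.
t* = t_{0.05, 390} = 1.64877.
Margin = t* × SE = 1.64877 × 1.222 = 2.014797.
CI: -1.041 ± 2.014797 → (-3.0558, 0.9738).
With 90% confidence, each one-unit increase in volatile acidity is associated with a change of between -3.0558 and 0.9738 points in wine quality rating, holding the other predictors fixed.

(-3.0558, 0.9738)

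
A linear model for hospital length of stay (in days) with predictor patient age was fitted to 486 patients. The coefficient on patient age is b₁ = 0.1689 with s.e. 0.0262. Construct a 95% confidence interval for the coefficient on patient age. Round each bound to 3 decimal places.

df = n − 2 = 486 − 2 = 484.
t* = t_{0.025, 484} = 1.964877.
Margin = t* × SE = 1.964877 × 0.0262 = 0.05148.
CI: 0.1689 ± 0.05148 → (0.117, 0.220).
With 95% confidence, each one-unit increase in patient age is associated with a change of between 0.117 and 0.220 days in hospital length of stay.

(0.117, 0.220)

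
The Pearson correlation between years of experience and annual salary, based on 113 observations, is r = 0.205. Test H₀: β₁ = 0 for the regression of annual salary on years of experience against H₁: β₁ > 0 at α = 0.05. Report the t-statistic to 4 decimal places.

t = 2.2067

t = r·√(n − 2)/√(1 − r²) = 0.205·√111/√0.957975 = 2.2067.
df = n − 2 = 111.
One-sided p ≈ 0.0147, which is < 0.05, so reject H₀.
There is evidence of a linear association between years of experience and annual salary.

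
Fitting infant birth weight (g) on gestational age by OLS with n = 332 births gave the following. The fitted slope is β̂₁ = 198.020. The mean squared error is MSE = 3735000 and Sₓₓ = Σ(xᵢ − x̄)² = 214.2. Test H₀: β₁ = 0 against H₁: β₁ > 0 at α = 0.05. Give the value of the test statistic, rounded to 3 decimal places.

SE(β̂₁) = √(MSE/Sₓₓ) = √(3.735e+06/214.2) = 132.049.
t = 198.020 / 132.049 = 1.500.
df = n − 2 = 330.
One-sided p ≈ 0.0673, which is ≥ 0.05, so fail to reject H₀.
The data do not give significant evidence that the true slope on gestational age is positive.

t = 1.500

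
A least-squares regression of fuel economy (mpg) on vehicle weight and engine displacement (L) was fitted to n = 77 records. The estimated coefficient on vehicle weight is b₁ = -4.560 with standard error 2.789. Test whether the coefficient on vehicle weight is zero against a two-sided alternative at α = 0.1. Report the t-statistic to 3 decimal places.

H₀: β₁ = 0 vs H₁: β₁ ≠ 0.
t = (b₁ − β₁⁰)/SE = -4.560 / 2.789 = -1.635.
df = n − k − 1 = 77 − 2 − 1 = 74.
Two-sided p ≈ 0.1063, which is ≥ 0.1, so fail to reject H₀.
The data do not give significant evidence of an association between vehicle weight and fuel economy, after adjusting for the other predictors.

t = -1.635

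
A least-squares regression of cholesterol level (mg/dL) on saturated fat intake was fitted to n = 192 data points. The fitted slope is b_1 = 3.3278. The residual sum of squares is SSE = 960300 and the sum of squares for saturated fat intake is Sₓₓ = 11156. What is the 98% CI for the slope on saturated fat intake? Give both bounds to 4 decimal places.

(1.7486, 4.9070)

MSE = SSE/(n − 2) = 960300/190 = 5054.21.
SE(b_1) = √(MSE/Sₓₓ) = √(5054.21/11156) = 0.673089.
df = n − 2 = 190.
t* = t_{0.01, 190} = 2.346134.
Margin = t* × SE = 2.346134 × 0.673089 = 1.579157.
CI: 3.3278 ± 1.579157 → (1.7486, 4.9070).
With 98% confidence, each one-unit increase in saturated fat intake is associated with a change of between 1.7486 and 4.9070 mg/dL in cholesterol level.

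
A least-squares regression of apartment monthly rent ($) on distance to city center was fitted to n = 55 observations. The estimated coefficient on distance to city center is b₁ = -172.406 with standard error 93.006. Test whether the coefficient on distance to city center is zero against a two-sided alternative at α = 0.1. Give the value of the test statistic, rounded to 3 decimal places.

H₀: β₁ = 0 vs H₁: β₁ ≠ 0.
t = (b₁ − β₁⁰)/SE = -172.406 / 93.006 = -1.854.
df = n − 2 = 55 − 2 = 53.
Two-sided p ≈ 0.0694, which is < 0.1, so reject H₀.
There is evidence that distance to city center is associated with apartment monthly rent.

t = -1.854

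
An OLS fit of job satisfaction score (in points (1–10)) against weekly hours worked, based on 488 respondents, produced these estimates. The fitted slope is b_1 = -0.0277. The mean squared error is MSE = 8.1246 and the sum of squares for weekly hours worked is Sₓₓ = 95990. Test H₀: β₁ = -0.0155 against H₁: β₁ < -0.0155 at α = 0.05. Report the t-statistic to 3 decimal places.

SE(b_1) = √(MSE/Sₓₓ) = √(8.1246/95990) = 0.0092.
t = (-0.0277 − (-0.0155)) / 0.0092 = -1.326.
df = n − 2 = 486.
One-sided p ≈ 0.0927, which is ≥ 0.05, so fail to reject H₀.
The data do not give significant evidence that the true slope on weekly hours worked is below -0.0155 points (1–10) per unit.

t = -1.326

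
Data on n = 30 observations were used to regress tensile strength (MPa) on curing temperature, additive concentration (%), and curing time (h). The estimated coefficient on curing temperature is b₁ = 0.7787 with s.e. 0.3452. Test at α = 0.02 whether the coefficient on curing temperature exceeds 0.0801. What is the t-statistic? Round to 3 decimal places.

t = 2.024

H₀: β₁ = 0.0801 vs H₁: β₁ > 0.0801.
t = (b₁ − β₁⁰)/SE = (0.7787 − 0.0801) / 0.3452 = 2.024.
df = n − k − 1 = 30 − 3 − 1 = 26.
One-sided p ≈ 0.0267, which is ≥ 0.02, so fail to reject H₀.
The data do not give significant evidence that the true slope on curing temperature exceeds 0.0801 MPa per unit, holding the other predictors fixed.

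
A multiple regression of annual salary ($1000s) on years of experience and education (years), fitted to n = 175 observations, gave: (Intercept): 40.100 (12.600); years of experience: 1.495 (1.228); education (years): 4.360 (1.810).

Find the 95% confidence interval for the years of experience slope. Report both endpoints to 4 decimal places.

Read off: b = 1.495, SE = 1.228 for years of experience.
df = n − k − 1 = 175 − 2 − 1 = 172.
t* = t_{0.025, 172} = 1.973852.
Margin = t* × SE = 1.973852 × 1.228 = 2.423890.
CI: 1.495 ± 2.423890 → (-0.9289, 3.9189).

(-0.9289, 3.9189)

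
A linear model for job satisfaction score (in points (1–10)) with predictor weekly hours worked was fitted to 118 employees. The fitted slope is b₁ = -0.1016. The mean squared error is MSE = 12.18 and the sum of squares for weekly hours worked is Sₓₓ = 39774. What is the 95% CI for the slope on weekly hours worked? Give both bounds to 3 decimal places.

SE(b₁) = √(MSE/Sₓₓ) = √(12.18/39774) = 0.0174994.
df = n − 2 = 116.
t* = t_{0.025, 116} = 1.980626.
Margin = t* × SE = 1.980626 × 0.0174994 = 0.03466.
CI: -0.1016 ± 0.03466 → (-0.136, -0.067).
With 95% confidence, each one-unit increase in weekly hours worked is associated with a change of between -0.136 and -0.067 points (1–10) in job satisfaction score.

(-0.136, -0.067)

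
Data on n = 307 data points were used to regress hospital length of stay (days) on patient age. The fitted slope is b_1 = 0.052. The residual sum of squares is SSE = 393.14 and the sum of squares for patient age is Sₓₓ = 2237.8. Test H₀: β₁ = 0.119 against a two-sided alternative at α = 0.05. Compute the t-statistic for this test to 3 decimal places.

MSE = SSE/(n − 2) = 393.14/305 = 1.28898.
SE(b_1) = √(MSE/Sₓₓ) = √(1.28898/2237.8) = 0.0240001.
t = (0.052 − 0.119) / 0.0240001 = -2.792.
df = n − 2 = 305.
Two-sided p ≈ 0.0056, which is < 0.05, so reject H₀.
There is evidence that the true slope on patient age differs from 0.119 days per unit.

t = -2.792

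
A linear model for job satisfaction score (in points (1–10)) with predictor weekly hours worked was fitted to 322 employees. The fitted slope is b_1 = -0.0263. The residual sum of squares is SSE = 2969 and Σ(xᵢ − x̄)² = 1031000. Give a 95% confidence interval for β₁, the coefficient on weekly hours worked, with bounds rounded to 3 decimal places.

(-0.032, -0.020)

MSE = SSE/(n − 2) = 2969/320 = 9.27812.
SE(b_1) = √(MSE/Sₓₓ) = √(9.27812/1031000) = 0.00299986.
df = n − 2 = 320.
t* = t_{0.025, 320} = 1.967405.
Margin = t* × SE = 1.967405 × 0.00299986 = 0.00590.
CI: -0.0263 ± 0.00590 → (-0.032, -0.020).
With 95% confidence, each one-unit increase in weekly hours worked is associated with a change of between -0.032 and -0.020 points (1–10) in job satisfaction score.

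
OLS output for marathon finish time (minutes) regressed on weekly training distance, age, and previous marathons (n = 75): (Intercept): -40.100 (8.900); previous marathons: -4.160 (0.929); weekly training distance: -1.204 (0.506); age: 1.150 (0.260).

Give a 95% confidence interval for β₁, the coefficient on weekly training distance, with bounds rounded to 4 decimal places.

Read off: b = -1.204, SE = 0.506 for weekly training distance.
df = n − k − 1 = 75 − 3 − 1 = 71.
t* = t_{0.025, 71} = 1.993943.
Margin = t* × SE = 1.993943 × 0.506 = 1.008935.
CI: -1.204 ± 1.008935 → (-2.2129, -0.1951).

(-2.2129, -0.1951)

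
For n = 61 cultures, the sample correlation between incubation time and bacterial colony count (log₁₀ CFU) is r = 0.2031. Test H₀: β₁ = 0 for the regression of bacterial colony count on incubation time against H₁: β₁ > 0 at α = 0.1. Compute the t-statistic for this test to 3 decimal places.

t = 1.593

t = r·√(n − 2)/√(1 − r²) = 0.2031·√59/√0.95875 = 1.593.
df = n − 2 = 59.
One-sided p ≈ 0.0582, which is < 0.1, so reject H₀.
There is evidence of a linear association between incubation time and bacterial colony count.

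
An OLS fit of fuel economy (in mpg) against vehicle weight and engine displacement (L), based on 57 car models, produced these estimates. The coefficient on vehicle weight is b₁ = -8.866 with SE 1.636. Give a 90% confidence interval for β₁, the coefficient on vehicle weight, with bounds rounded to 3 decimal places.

df = n − k − 1 = 57 − 2 − 1 = 54.
t* = t_{0.05, 54} = 1.673565.
Margin = t* × SE = 1.673565 × 1.636 = 2.73795.
CI: -8.866 ± 2.73795 → (-11.604, -6.128).
With 90% confidence, each one-unit increase in vehicle weight is associated with a change of between -11.604 and -6.128 mpg in fuel economy, holding the other predictors fixed.

(-11.604, -6.128)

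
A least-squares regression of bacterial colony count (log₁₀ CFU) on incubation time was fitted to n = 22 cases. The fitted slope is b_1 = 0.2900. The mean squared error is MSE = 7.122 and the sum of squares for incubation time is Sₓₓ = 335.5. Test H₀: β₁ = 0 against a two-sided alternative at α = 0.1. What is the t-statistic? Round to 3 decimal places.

SE(b_1) = √(MSE/Sₓₓ) = √(7.122/335.5) = 0.145698.
t = 0.2900 / 0.145698 = 1.990.
df = n − 2 = 20.
Two-sided p ≈ 0.0604, which is < 0.1, so reject H₀.
There is evidence that incubation time is associated with bacterial colony count.

t = 1.990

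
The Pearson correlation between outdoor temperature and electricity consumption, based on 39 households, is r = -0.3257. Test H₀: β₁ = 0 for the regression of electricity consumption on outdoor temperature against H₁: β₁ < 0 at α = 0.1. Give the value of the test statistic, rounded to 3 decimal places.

t = -2.095

t = r·√(n − 2)/√(1 − r²) = -0.3257·√37/√0.89392 = -2.095.
df = n − 2 = 37.
One-sided p ≈ 0.0215, which is < 0.1, so reject H₀.
There is evidence of a linear association between outdoor temperature and electricity consumption.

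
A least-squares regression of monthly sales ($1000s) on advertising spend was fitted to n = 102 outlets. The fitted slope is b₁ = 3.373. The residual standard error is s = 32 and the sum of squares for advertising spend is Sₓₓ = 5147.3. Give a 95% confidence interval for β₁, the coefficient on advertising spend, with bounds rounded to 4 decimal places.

(2.4881, 4.2579)

SE(b₁) = s/√Sₓₓ = 32/√5147.3 = 0.446026.
df = n − 2 = 100.
t* = t_{0.025, 100} = 1.983972.
Margin = t* × SE = 1.983972 × 0.446026 = 0.884903.
CI: 3.373 ± 0.884903 → (2.4881, 4.2579).
With 95% confidence, each one-unit increase in advertising spend is associated with a change of between 2.4881 and 4.2579 $1000s in monthly sales.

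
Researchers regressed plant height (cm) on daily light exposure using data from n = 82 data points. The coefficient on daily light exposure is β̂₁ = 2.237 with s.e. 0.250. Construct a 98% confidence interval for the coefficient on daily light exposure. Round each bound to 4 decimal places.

df = n − 2 = 82 − 2 = 80.
t* = t_{0.01, 80} = 2.373868.
Margin = t* × SE = 2.373868 × 0.250 = 0.593467.
CI: 2.237 ± 0.593467 → (1.6435, 2.8305).
With 98% confidence, each one-unit increase in daily light exposure is associated with a change of between 1.6435 and 2.8305 cm in plant height.

(1.6435, 2.8305)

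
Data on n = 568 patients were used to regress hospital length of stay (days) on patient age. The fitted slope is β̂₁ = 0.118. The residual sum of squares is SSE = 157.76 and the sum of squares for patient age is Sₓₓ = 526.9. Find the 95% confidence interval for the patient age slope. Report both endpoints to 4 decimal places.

MSE = SSE/(n − 2) = 157.76/566 = 0.278728.
SE(β̂₁) = √(MSE/Sₓₓ) = √(0.278728/526.9) = 0.0229999.
df = n − 2 = 566.
t* = t_{0.025, 566} = 1.964164.
Margin = t* × SE = 1.964164 × 0.0229999 = 0.045176.
CI: 0.118 ± 0.045176 → (0.0728, 0.1632).
With 95% confidence, each one-unit increase in patient age is associated with a change of between 0.0728 and 0.1632 days in hospital length of stay.

(0.0728, 0.1632)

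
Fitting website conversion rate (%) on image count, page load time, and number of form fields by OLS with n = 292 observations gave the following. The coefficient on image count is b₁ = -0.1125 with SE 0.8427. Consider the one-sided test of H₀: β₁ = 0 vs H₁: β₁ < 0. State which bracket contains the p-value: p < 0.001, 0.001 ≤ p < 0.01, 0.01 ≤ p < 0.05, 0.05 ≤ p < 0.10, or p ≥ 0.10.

p ≥ 0.10

t = -0.1125 / 0.8427 = -0.133.
df = n − k − 1 = 292 − 3 − 1 = 288.
One-sided p = P(T_{288} < t) ≈ 0.4469.
So p ≥ 0.10.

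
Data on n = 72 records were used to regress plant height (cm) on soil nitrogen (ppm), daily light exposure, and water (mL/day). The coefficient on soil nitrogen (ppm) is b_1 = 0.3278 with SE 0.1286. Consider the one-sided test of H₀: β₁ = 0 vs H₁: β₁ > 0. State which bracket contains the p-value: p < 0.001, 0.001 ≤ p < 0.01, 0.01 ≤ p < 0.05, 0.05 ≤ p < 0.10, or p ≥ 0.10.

0.001 ≤ p < 0.01

t = 0.3278 / 0.1286 = 2.549.
df = n − k − 1 = 72 − 3 − 1 = 68.
One-sided p = P(T_{68} > t) ≈ 0.0065.
So 0.001 ≤ p < 0.01.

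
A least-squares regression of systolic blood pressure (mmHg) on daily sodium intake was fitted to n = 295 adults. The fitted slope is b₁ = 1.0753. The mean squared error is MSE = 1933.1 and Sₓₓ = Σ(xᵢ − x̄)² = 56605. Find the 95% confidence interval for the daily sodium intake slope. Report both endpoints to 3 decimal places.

(0.712, 1.439)

SE(b₁) = √(MSE/Sₓₓ) = √(1933.1/56605) = 0.184799.
df = n − 2 = 293.
t* = t_{0.025, 293} = 1.968093.
Margin = t* × SE = 1.968093 × 0.184799 = 0.36370.
CI: 1.0753 ± 0.36370 → (0.712, 1.439).
With 95% confidence, each one-unit increase in daily sodium intake is associated with a change of between 0.712 and 1.439 mmHg in systolic blood pressure.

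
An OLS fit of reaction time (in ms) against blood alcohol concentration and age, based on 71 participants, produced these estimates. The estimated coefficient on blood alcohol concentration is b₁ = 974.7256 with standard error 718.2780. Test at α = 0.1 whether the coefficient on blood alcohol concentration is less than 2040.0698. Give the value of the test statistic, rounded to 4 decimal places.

t = -1.4832

H₀: β₁ = 2040.0698 vs H₁: β₁ < 2040.0698.
t = (b₁ − β₁⁰)/SE = (974.7256 − 2040.0698) / 718.2780 = -1.4832.
df = n − k − 1 = 71 − 2 − 1 = 68.
One-sided p ≈ 0.0713, which is < 0.1, so reject H₀.
There is evidence that the true slope on blood alcohol concentration is below 2040.0698 ms per unit, holding the other predictors fixed.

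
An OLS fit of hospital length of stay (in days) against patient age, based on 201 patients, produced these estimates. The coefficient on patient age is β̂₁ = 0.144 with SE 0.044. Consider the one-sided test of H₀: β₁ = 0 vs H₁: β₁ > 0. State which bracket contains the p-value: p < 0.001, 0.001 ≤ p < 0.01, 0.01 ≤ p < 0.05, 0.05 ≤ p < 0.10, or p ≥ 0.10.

p < 0.001

t = 0.144 / 0.044 = 3.273.
df = n − 2 = 201 − 2 = 199.
One-sided p = P(T_{199} > t) ≈ 0.0006.
So p < 0.001.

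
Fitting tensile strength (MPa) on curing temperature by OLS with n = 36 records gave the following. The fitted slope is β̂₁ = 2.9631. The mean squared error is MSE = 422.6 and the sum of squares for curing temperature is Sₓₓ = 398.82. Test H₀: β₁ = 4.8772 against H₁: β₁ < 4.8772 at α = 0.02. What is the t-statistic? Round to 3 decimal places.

t = -1.859

SE(β̂₁) = √(MSE/Sₓₓ) = √(422.6/398.82) = 1.02938.
t = (2.9631 − 4.8772) / 1.02938 = -1.859.
df = n − 2 = 34.
One-sided p ≈ 0.0358, which is ≥ 0.02, so fail to reject H₀.
The data do not give significant evidence that the true slope on curing temperature is below 4.8772 MPa per unit.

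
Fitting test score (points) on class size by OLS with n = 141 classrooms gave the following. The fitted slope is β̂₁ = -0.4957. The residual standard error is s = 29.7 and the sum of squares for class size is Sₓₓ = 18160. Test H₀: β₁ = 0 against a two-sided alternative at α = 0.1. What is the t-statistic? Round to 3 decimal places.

t = -2.249

SE(β̂₁) = s/√Sₓₓ = 29.7/√18160 = 0.220393.
t = -0.4957 / 0.220393 = -2.249.
df = n − 2 = 139.
Two-sided p ≈ 0.0261, which is < 0.1, so reject H₀.
There is evidence that class size is associated with test score.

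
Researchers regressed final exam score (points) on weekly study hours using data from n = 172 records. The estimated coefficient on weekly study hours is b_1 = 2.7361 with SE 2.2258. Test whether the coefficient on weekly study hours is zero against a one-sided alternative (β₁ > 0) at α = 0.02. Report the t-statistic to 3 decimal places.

H₀: β₁ = 0 vs H₁: β₁ > 0.
t = (b_1 − β₁⁰)/SE = 2.7361 / 2.2258 = 1.229.
df = n − 2 = 172 − 2 = 170.
One-sided p ≈ 0.1103, which is ≥ 0.02, so fail to reject H₀.
The data do not give significant evidence that the true slope on weekly study hours is positive.

t = 1.229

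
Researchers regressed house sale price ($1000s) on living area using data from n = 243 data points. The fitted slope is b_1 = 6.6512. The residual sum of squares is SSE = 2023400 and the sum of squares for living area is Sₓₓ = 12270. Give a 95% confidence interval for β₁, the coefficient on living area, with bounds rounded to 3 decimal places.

MSE = SSE/(n − 2) = 2023400/241 = 8395.85.
SE(b_1) = √(MSE/Sₓₓ) = √(8395.85/12270) = 0.827199.
df = n − 2 = 241.
t* = t_{0.025, 241} = 1.969856.
Margin = t* × SE = 1.969856 × 0.827199 = 1.62946.
CI: 6.6512 ± 1.62946 → (5.022, 8.281).
With 95% confidence, each one-unit increase in living area is associated with a change of between 5.022 and 8.281 $1000s in house sale price.

(5.022, 8.281)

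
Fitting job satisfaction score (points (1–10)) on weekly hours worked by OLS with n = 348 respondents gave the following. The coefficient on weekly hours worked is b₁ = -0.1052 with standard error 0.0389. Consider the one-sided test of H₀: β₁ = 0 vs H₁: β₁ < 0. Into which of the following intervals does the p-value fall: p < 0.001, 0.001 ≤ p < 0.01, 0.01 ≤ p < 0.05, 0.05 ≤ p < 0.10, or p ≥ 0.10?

0.001 ≤ p < 0.01

t = -0.1052 / 0.0389 = -2.704.
df = n − 2 = 348 − 2 = 346.
One-sided p = P(T_{346} < t) ≈ 0.0036.
So 0.001 ≤ p < 0.01.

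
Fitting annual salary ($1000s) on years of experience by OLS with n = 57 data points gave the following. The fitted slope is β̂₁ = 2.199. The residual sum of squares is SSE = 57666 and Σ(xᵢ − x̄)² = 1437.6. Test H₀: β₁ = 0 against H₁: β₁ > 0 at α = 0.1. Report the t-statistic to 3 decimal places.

MSE = SSE/(n − 2) = 57666/55 = 1048.47.
SE(β̂₁) = √(MSE/Sₓₓ) = √(1048.47/1437.6) = 0.854003.
t = 2.199 / 0.854003 = 2.575.
df = n − 2 = 55.
One-sided p ≈ 0.0064, which is < 0.1, so reject H₀.
There is evidence that the true slope on years of experience is positive.

t = 2.575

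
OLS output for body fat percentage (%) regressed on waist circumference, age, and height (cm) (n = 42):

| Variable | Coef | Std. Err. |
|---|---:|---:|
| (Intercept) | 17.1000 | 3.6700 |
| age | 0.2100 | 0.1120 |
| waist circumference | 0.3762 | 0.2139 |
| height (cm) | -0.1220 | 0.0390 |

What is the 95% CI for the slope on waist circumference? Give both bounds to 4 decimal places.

Read off: b = 0.3762, SE = 0.2139 for waist circumference.
df = n − k − 1 = 42 − 3 − 1 = 38.
t* = t_{0.025, 38} = 2.024394.
Margin = t* × SE = 2.024394 × 0.2139 = 0.433018.
CI: 0.3762 ± 0.433018 → (-0.0568, 0.8092).

(-0.0568, 0.8092)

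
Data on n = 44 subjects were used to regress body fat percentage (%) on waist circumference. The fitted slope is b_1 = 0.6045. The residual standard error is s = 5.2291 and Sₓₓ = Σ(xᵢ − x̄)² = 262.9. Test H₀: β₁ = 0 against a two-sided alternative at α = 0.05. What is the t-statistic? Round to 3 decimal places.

SE(b_1) = s/√Sₓₓ = 5.2291/√262.9 = 0.322501.
t = 0.6045 / 0.322501 = 1.874.
df = n − 2 = 42.
Two-sided p ≈ 0.0678, which is ≥ 0.05, so fail to reject H₀.
The data do not give significant evidence of an association between waist circumference and body fat percentage.

t = 1.874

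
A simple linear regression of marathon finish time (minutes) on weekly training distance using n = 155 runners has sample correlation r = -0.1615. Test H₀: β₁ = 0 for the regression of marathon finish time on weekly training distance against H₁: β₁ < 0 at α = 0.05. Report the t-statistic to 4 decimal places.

t = -2.0242

t = r·√(n − 2)/√(1 − r²) = -0.1615·√153/√0.973918 = -2.0242.
df = n − 2 = 153.
One-sided p ≈ 0.0223, which is < 0.05, so reject H₀.
There is evidence of a linear association between weekly training distance and marathon finish time.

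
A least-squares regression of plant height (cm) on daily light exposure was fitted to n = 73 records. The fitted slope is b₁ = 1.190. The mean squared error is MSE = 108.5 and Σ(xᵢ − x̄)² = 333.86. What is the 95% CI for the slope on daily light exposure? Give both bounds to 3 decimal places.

SE(b₁) = √(MSE/Sₓₓ) = √(108.5/333.86) = 0.570076.
df = n − 2 = 71.
t* = t_{0.025, 71} = 1.993943.
Margin = t* × SE = 1.993943 × 0.570076 = 1.13670.
CI: 1.190 ± 1.13670 → (0.053, 2.327).
With 95% confidence, each one-unit increase in daily light exposure is associated with a change of between 0.053 and 2.327 cm in plant height.

(0.053, 2.327)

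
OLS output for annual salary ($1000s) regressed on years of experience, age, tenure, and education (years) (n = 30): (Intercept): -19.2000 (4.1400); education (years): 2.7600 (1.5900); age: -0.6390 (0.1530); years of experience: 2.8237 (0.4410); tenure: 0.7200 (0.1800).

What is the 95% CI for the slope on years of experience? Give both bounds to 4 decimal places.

(1.9154, 3.7320)

Read off: b = 2.8237, SE = 0.4410 for years of experience.
df = n − k − 1 = 30 − 4 − 1 = 25.
t* = t_{0.025, 25} = 2.059539.
Margin = t* × SE = 2.059539 × 0.4410 = 0.908257.
CI: 2.8237 ± 0.908257 → (1.9154, 3.7320).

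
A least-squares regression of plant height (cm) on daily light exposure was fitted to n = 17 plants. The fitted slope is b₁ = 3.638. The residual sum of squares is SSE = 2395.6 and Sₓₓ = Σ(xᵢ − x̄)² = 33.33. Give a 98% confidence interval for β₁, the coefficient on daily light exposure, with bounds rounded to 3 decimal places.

MSE = SSE/(n − 2) = 2395.6/15 = 159.707.
SE(b₁) = √(MSE/Sₓₓ) = √(159.707/33.33) = 2.18899.
df = n − 2 = 15.
t* = t_{0.01, 15} = 2.60248.
Margin = t* × SE = 2.60248 × 2.18899 = 5.69680.
CI: 3.638 ± 5.69680 → (-2.059, 9.335).
With 98% confidence, each one-unit increase in daily light exposure is associated with a change of between -2.059 and 9.335 cm in plant height.

(-2.059, 9.335)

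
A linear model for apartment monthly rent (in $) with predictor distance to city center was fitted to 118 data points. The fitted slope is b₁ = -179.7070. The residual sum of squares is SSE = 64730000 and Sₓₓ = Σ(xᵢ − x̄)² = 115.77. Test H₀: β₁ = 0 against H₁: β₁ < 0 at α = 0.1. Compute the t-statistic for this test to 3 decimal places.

MSE = SSE/(n − 2) = 64730000/116 = 558017.
SE(b₁) = √(MSE/Sₓₓ) = √(558017/115.77) = 69.4266.
t = -179.7070 / 69.4266 = -2.588.
df = n − 2 = 116.
One-sided p ≈ 0.0054, which is < 0.1, so reject H₀.
There is evidence that the true slope on distance to city center is negative.

t = -2.588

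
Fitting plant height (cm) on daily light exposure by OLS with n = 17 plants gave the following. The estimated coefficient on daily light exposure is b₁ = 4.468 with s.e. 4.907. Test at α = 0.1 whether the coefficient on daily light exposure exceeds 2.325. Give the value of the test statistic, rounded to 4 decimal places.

H₀: β₁ = 2.325 vs H₁: β₁ > 2.325.
t = (b₁ − β₁⁰)/SE = (4.468 − 2.325) / 4.907 = 0.4367.
df = n − 2 = 17 − 2 = 15.
One-sided p ≈ 0.3343, which is ≥ 0.1, so fail to reject H₀.
The data do not give significant evidence that the true slope on daily light exposure exceeds 2.325 cm per unit.

t = 0.4367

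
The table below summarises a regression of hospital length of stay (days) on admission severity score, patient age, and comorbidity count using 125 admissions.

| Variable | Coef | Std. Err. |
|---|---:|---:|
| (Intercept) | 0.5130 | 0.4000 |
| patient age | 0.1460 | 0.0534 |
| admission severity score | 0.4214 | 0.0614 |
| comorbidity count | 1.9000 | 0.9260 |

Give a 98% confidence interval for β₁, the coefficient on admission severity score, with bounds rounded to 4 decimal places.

(0.2766, 0.5662)

Read off: b = 0.4214, SE = 0.0614 for admission severity score.
df = n − k − 1 = 125 − 3 − 1 = 121.
t* = t_{0.01, 121} = 2.357561.
Margin = t* × SE = 2.357561 × 0.0614 = 0.144754.
CI: 0.4214 ± 0.144754 → (0.2766, 0.5662).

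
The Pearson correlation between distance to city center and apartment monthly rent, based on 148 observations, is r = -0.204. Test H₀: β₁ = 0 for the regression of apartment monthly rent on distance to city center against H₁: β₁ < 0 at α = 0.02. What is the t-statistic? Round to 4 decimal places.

t = r·√(n − 2)/√(1 − r²) = -0.204·√146/√0.958384 = -2.5179.
df = n − 2 = 146.
One-sided p ≈ 0.0064, which is < 0.02, so reject H₀.
There is evidence of a linear association between distance to city center and apartment monthly rent.

t = -2.5179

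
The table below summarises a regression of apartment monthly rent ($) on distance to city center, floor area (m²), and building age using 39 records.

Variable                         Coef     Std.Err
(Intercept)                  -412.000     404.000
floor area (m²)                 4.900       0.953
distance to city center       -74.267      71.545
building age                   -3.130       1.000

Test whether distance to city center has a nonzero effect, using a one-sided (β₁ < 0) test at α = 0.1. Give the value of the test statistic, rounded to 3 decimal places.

t = -1.038

Read off: b = -74.267, SE = 71.545 for distance to city center.
H₀: β₁ = 0 vs H₁: β₁ < 0.
t = -74.267 / 71.545 = -1.038.
df = n − k − 1 = 39 − 3 − 1 = 35.
One-sided p ≈ 0.1532, which is ≥ 0.1, so fail to reject H₀.
The data do not give significant evidence that the true slope on distance to city center is negative, holding the other predictors fixed.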